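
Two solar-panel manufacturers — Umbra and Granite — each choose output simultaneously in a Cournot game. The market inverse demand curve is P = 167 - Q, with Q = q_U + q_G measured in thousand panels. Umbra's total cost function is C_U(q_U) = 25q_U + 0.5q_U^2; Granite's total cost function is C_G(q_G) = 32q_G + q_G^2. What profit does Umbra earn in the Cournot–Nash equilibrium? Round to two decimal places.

2324.24

Umbra's profit: π_U = (167 - Q)q_U - (25q_U + (1/2)q_U²). Setting ∂π_U/∂q_U = 0: 142 - 3q_U - (q_G) = 0.
Granite's profit: π_G = (167 - Q)q_G - (32q_G + q_G²). Setting ∂π_G/∂q_G = 0: 135 - 4q_G - (q_U) = 0.
Rearranging gives the reaction functions q_U = (142 - q_G)/3 and q_G = (135 - q_U)/4.
Solving the pair: q_U = 433/11, q_G = 263/11.
Price P = 167 - 696/11 = 1141/11.
Umbra's profit: (1141/11)·(433/11) - 25·(433/11) - (1/2)(433/11)² = 2324.2438.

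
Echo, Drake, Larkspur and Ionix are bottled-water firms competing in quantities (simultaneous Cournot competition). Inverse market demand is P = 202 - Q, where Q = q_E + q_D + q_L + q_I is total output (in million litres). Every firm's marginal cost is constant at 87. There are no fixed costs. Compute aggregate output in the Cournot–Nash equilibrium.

A representative firm's profit is π_i = q_i(202 - Q) - 87q_i.
Setting ∂π_i/∂q_i = 0 with rivals' quantities fixed: 115 - 2q_i - Σ_{j≠i} q_j = 0.
With identical firms every q_j equals q_i, so Σ_{j≠i} q_j = 3q_i and 115 = 5q_i, giving q_i = 23.
Total output Q = 23 + 23 + 23 + 23 = 92.

92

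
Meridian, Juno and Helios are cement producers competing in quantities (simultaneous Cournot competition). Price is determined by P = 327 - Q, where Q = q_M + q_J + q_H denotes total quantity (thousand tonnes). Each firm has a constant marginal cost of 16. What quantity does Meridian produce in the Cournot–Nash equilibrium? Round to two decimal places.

77.75

A representative firm's profit is π_i = q_i(327 - Q) - 16q_i.
Setting ∂π_i/∂q_i = 0 with rivals' quantities fixed: 311 - 2q_i - Σ_{j≠i} q_j = 0.
With identical firms every q_j equals q_i, so Σ_{j≠i} q_j = 2q_i and 311 = 4q_i, giving q_i = 311/4.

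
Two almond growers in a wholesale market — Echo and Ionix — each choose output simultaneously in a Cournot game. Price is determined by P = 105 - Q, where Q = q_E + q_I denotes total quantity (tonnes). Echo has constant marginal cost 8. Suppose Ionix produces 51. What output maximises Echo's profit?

With the rival's output fixed at 51, Echo's profit is π_E = (105 - 51 - q_E)q_E - (8q_E) = (54 - q_E)q_E - (8q_E).
∂π_E/∂q_E = 46 - 2q_E = 0, so q_E = 23.

23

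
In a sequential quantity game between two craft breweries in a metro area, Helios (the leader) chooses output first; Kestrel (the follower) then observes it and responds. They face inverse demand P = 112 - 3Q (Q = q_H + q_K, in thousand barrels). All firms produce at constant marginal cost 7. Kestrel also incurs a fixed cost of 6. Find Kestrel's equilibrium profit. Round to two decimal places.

Solve by backward induction. Given q_H, the follower Kestrel maximises π_K = (112 - 3q_H - 3q_K)q_K - 7q_K.
∂π_K/∂q_K = 105 - 3q_H - 6q_K = 0 gives the reaction function q_K = (105 - 3q_H)/6.
Helios substitutes q_K(q_H) into its own profit: π_H = q_H(112 - 3q_H - (105 - 3q_H)/2) - 7q_H = (119/2 - (3/2)q_H)q_H - 7q_H.
Maximising: ∂π_H/∂q_H = 105/2 - 3q_H = 0, giving q_H = 35/2.
Then q_K = (105 - 3·(35/2))/6 = 35/4.
Price P = 112 - 3·(105/4) = 133/4.
Kestrel's profit: (133/4 - 7)·(35/4) - 6 = 223.6875.

223.69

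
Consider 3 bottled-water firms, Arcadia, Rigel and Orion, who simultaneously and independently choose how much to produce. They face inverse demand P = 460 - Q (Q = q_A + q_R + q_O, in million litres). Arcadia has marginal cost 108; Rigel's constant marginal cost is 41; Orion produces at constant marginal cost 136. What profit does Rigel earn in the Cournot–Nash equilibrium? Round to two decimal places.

21097.56

Arcadia's profit: π_A = (460 - Q)q_A - (108q_A). Setting ∂π_A/∂q_A = 0: 352 - 2q_A - (q_R + q_O) = 0.
Rigel's profit: π_R = (460 - Q)q_R - (41q_R). Setting ∂π_R/∂q_R = 0: 419 - 2q_R - (q_A + q_O) = 0.
Orion's profit: π_O = (460 - Q)q_O - (136q_O). Setting ∂π_O/∂q_O = 0: 324 - 2q_O - (q_A + q_R) = 0.
Adding the 3 conditions: 1095 − 2Q − 2Q = 0, i.e. Q = 1095/4.
Back-substituting: q_A = (352 − 1095/4) = 313/4, q_R = (419 − 1095/4) = 581/4, q_O = (324 − 1095/4) = 201/4.
Price P = 460 - 1095/4 = 745/4.
Rigel's profit: (745/4 - 41)·(581/4) = 21097.5625.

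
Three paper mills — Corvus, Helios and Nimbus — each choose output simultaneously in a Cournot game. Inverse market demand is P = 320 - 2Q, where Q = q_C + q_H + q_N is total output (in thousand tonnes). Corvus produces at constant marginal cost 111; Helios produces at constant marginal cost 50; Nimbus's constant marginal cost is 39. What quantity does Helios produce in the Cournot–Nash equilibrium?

Corvus's profit: π_C = (320 - 2Q)q_C - (111q_C). Setting ∂π_C/∂q_C = 0: 209 - 4q_C - 2(q_H + q_N) = 0.
Helios's first-order condition: 270 - 4q_H - 2(q_C + q_N) = 0.
Nimbus's profit: π_N = (320 - 2Q)q_N - (39q_N). Setting ∂π_N/∂q_N = 0: 281 - 4q_N - 2(q_C + q_H) = 0.
Adding the 3 conditions: 760 − 4Q − 4Q = 0, i.e. Q = 95.
Back-substituting: q_C = (209 − 190)/2 = 19/2, q_H = (270 − 190)/2 = 40, q_N = (281 − 190)/2 = 91/2.

40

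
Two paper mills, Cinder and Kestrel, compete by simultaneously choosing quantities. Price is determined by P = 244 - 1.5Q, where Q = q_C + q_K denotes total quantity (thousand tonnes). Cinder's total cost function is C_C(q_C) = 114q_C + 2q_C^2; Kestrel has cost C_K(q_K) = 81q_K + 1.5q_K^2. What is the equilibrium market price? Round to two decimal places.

188.09

Cinder's profit: π_C = (244 - 1.5Q)q_C - (114q_C + 2q_C²). Setting ∂π_C/∂q_C = 0: 130 - 7q_C - (3/2)(q_K) = 0.
Kestrel's profit: π_K = (244 - 1.5Q)q_K - (81q_K + (3/2)q_K²). Setting ∂π_K/∂q_K = 0: 163 - 6q_K - (3/2)(q_C) = 0.
Rearranging gives the reaction functions q_C = (130 - (3/2)q_K)/7 and q_K = (163 - (3/2)q_C)/6.
Substituting one into the other gives q_C = 714/53 and q_K = 23.7987.
Total output Q = 37.2704, so price P = 244 - (3/2)·37.2704 = 188.0943.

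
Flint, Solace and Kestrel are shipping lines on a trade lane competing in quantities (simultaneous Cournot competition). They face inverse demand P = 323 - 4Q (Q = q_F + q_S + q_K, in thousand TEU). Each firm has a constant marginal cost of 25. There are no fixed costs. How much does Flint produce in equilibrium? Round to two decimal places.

18.63

Each firm earns π_i = (323 - 4Q)q_i - 25q_i.
Setting ∂π_i/∂q_i = 0 with rivals' quantities fixed: 298 - 8q_i - 4·Σ_{j≠i} q_j = 0.
With identical firms every q_j equals q_i, so Σ_{j≠i} q_j = 2q_i and 298 = 16q_i, giving q_i = 149/8.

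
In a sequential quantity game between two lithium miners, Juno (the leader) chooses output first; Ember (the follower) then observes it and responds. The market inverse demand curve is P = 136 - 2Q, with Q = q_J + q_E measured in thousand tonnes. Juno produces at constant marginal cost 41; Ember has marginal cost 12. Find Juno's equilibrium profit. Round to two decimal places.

272.25

Solve by backward induction. Given q_J, the follower Ember maximises π_E = (136 - 2q_J - 2q_E)q_E - 12q_E.
∂π_E/∂q_E = 124 - 2q_J - 4q_E = 0 gives the reaction function q_E = (124 - 2q_J)/4.
Juno substitutes q_E(q_J) into its own profit: π_J = q_J(136 - 2q_J - (124 - 2q_J)/2) - 41q_J = (74 - q_J)q_J - 41q_J.
Leader FOC: 33 - 2q_J = 0, so q_J = 33/2.
Then q_E = (124 - 2·(33/2))/4 = 91/4.
Price P = 136 - 2·(157/4) = 115/2.
Juno's profit: (115/2 - 41)·(33/2) = 1089/4.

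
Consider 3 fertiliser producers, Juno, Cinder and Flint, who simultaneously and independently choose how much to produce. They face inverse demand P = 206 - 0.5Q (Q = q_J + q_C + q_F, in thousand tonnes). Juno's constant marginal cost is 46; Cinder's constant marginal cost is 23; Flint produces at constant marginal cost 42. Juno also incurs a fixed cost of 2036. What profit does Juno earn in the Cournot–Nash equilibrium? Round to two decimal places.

175.13

Juno's profit: π_J = (206 - 0.5Q)q_J - (46q_J). Setting ∂π_J/∂q_J = 0: 160 - q_J - (1/2)(q_C + q_F) = 0.
Cinder's profit: π_C = (206 - 0.5Q)q_C - (23q_C). Setting ∂π_C/∂q_C = 0: 183 - q_C - (1/2)(q_J + q_F) = 0.
Flint's first-order condition: 164 - q_F - (1/2)(q_J + q_C) = 0.
Adding the 3 conditions: 507 − Q − Q = 0, i.e. Q = 507/2.
Back-substituting: q_J = (160 − 507/4)/(1/2) = 133/2, q_C = (183 − 507/4)/(1/2) = 225/2, q_F = (164 − 507/4)/(1/2) = 149/2.
Price P = 206 - (1/2)·(507/2) = 317/4.
Juno's profit: (317/4 - 46)·(133/2) - 2036 = 1401/8.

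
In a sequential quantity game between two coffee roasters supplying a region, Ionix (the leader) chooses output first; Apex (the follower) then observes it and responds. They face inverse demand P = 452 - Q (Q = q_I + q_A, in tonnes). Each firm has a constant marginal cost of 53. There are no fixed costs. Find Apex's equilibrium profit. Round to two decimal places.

Solve by backward induction. Given q_I, the follower Apex maximises π_A = (452 - q_I - q_A)q_A - 53q_A.
Setting the follower's marginal profit to zero, 399 - q_I - 2q_A = 0, i.e. q_A = (399 - q_I)/2.
The leader anticipates this reaction. Substituting into P = 452 - Q gives P = 505/2 - (1/2)q_I, so π_I = (505/2 - (1/2)q_I)q_I - 53q_I.
Leader FOC: 399/2 - q_I = 0, so q_I = 399/2.
Then q_A = (399 - 399/2)/2 = 399/4.
Price P = 452 - 1197/4 = 611/4.
Apex's profit: (611/4 - 53)·(399/4) = 9950.0625.

9950.06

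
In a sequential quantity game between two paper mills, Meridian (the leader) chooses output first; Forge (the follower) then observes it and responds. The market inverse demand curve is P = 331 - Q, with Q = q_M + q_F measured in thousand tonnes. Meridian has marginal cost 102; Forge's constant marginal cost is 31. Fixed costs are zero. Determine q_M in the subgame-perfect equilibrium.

79

Solve by backward induction. Given q_M, the follower Forge maximises π_F = (331 - q_M - q_F)q_F - 31q_F.
∂π_F/∂q_F = 300 - q_M - 2q_F = 0 gives the reaction function q_F = (300 - q_M)/2.
Meridian substitutes q_F(q_M) into its own profit: π_M = q_M(331 - q_M - (300 - q_M)/2) - 102q_M = (181 - (1/2)q_M)q_M - 102q_M.
Maximising: ∂π_M/∂q_M = 79 - q_M = 0, giving q_M = 79.
Then q_F = (300 - 79)/2 = 221/2.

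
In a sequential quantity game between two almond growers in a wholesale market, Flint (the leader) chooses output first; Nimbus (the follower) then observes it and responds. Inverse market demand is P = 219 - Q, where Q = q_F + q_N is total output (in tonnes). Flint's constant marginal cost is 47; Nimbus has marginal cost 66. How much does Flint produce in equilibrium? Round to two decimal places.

The follower Nimbus best-responds to any q_F: π_N = (219 - Q)q_N - 66q_N.
Setting the follower's marginal profit to zero, 153 - q_F - 2q_N = 0, i.e. q_N = (153 - q_F)/2.
The leader anticipates this reaction. Substituting into P = 219 - Q gives P = 285/2 - (1/2)q_F, so π_F = (285/2 - (1/2)q_F)q_F - 47q_F.
Leader FOC: 191/2 - q_F = 0, so q_F = 191/2.
Then q_N = (153 - 191/2)/2 = 115/4.

95.50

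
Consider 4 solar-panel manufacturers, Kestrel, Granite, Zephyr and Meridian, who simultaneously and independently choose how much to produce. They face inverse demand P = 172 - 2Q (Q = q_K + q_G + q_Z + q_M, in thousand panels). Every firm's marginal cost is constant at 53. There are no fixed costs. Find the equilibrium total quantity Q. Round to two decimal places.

Each firm earns π_i = (172 - 2Q)q_i - 53q_i.
First-order condition (treating rivals' output as given): 119 - 4q_i - 2·Σ_{j≠i} q_j = 0.
By symmetry each firm produces the same amount; substituting Σ_{j≠i} q_j = 3q_i yields q_i = 119/10.
Total output Q = 119/10 + 119/10 + 119/10 + 119/10 = 238/5.

47.60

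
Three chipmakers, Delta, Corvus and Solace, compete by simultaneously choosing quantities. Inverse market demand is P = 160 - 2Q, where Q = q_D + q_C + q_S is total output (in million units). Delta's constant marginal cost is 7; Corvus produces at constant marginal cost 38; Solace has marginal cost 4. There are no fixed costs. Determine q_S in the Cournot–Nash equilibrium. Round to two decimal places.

24.13

Delta's profit: π_D = (160 - 2Q)q_D - (7q_D). Setting ∂π_D/∂q_D = 0: 153 - 4q_D - 2(q_C + q_S) = 0.
Corvus's first-order condition: 122 - 4q_C - 2(q_D + q_S) = 0.
Solace's first-order condition: 156 - 4q_S - 2(q_D + q_C) = 0.
Summing all 3 equations gives 431 − 8Q = 0, hence Q = 431/8.
Back-substituting: q_D = (153 − 431/4)/2 = 181/8, q_C = (122 − 431/4)/2 = 57/8, q_S = (156 − 431/4)/2 = 193/8.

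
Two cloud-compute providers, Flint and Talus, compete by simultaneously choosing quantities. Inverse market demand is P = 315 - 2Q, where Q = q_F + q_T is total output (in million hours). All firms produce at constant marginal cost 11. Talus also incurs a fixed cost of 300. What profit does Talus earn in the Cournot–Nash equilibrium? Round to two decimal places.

4834.22

A representative firm's profit is π_i = q_i(315 - 2Q) - 11q_i.
Setting ∂π_i/∂q_i = 0 with rivals' quantities fixed: 304 - 4q_i - 2q_j = 0.
With identical firms every q_j equals q_i, so q_j = q_i and 304 = 6q_i, giving q_i = 152/3.
Price P = 315 - 2·(304/3) = 337/3.
Talus's profit: (337/3 - 11)·(152/3) - 300 = 4834.2222.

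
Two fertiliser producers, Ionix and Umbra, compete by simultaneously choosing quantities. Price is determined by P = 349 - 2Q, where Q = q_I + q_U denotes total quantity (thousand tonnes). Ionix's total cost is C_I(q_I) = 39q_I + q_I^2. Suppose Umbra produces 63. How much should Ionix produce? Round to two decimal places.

With the rival's output fixed at 63, Ionix's profit is π_I = (349 - 2·63 - 2q_I)q_I - (39q_I + q_I²) = (223 - 2q_I)q_I - (39q_I + q_I²).
∂π_I/∂q_I = 184 - 6q_I = 0, so q_I = 92/3.

30.67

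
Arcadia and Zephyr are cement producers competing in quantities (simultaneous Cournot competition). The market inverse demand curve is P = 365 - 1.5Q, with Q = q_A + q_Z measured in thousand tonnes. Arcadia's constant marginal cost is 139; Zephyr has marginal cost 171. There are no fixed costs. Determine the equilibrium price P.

Arcadia's profit: π_A = (365 - 1.5Q)q_A - (139q_A). Setting ∂π_A/∂q_A = 0: 226 - 3q_A - (3/2)(q_Z) = 0.
Zephyr's first-order condition: 194 - 3q_Z - (3/2)(q_A) = 0.
Rearranging gives the reaction functions q_A = (226 - (3/2)q_Z)/3 and q_Z = (194 - (3/2)q_A)/3.
Substituting one into the other gives q_A = 172/3 and q_Z = 36.
Total output Q = 280/3, so price P = 365 - (3/2)·(280/3) = 225.

225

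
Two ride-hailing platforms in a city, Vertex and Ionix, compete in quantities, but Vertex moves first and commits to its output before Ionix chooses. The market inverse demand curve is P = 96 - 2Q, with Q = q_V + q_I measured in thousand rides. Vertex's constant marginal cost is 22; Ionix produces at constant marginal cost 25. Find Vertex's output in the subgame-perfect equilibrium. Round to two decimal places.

19.25

Solve by backward induction. Given q_V, the follower Ionix maximises π_I = (96 - 2q_V - 2q_I)q_I - 25q_I.
Setting the follower's marginal profit to zero, 71 - 2q_V - 4q_I = 0, i.e. q_I = (71 - 2q_V)/4.
Vertex substitutes q_I(q_V) into its own profit: π_V = q_V(96 - 2q_V - (71 - 2q_V)/2) - 22q_V = (121/2 - q_V)q_V - 22q_V.
The leader's first-order condition 77/2 - 2q_V = 0 yields q_V = 77/4.
Then q_I = (71 - 2·(77/4))/4 = 65/8.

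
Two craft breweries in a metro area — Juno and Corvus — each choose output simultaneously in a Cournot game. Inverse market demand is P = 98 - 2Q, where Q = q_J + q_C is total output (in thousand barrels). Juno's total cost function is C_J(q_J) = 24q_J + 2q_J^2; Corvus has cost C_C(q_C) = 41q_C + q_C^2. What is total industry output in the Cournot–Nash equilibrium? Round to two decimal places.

Juno's profit: π_J = (98 - 2Q)q_J - (24q_J + 2q_J²). Setting ∂π_J/∂q_J = 0: 74 - 8q_J - 2(q_C) = 0.
Corvus's profit: π_C = (98 - 2Q)q_C - (41q_C + q_C²). Setting ∂π_C/∂q_C = 0: 57 - 6q_C - 2(q_J) = 0.
Best responses: q_J = (74 - 2q_C)/8, q_C = (57 - 2q_J)/6.
Solving the pair: q_J = 15/2, q_C = 7.
Total output Q = 15/2 + 7 = 29/2.

14.50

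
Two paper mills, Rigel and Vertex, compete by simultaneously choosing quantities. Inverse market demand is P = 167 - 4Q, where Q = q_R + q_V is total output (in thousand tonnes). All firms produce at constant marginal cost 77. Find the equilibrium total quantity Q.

A representative firm's profit is π_i = q_i(167 - 4Q) - 77q_i.
Setting ∂π_i/∂q_i = 0 with rivals' quantities fixed: 90 - 8q_i - 4q_j = 0.
By symmetry each firm produces the same amount; substituting q_j = q_i yields q_i = 90/12 = 15/2.
Total output Q = 15/2 + 15/2 = 15.

15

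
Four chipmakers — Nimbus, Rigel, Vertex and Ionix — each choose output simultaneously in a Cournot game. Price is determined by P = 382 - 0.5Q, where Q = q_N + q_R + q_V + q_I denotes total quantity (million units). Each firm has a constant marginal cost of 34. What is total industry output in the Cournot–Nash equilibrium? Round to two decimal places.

Each firm earns π_i = (382 - 0.5Q)q_i - 34q_i.
First-order condition (treating rivals' output as given): 348 - q_i - (1/2)·Σ_{j≠i} q_j = 0.
By symmetry each firm produces the same amount; substituting Σ_{j≠i} q_j = 3q_i yields q_i = 348/(5/2) = 696/5.
Total output Q = 696/5 + 696/5 + 696/5 + 696/5 = 556.8000.

556.80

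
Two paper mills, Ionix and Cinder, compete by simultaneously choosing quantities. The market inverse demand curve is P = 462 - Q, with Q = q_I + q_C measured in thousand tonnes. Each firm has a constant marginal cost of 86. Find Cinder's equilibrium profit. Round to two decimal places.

15708.44

Each firm earns π_i = (462 - Q)q_i - 86q_i.
First-order condition (treating rivals' output as given): 376 - 2q_i - q_j = 0.
By symmetry each firm produces the same amount; substituting q_j = q_i yields q_i = 376/3.
Price P = 462 - 752/3 = 634/3.
Cinder's profit: (634/3 - 86)·(376/3) = 15708.4444.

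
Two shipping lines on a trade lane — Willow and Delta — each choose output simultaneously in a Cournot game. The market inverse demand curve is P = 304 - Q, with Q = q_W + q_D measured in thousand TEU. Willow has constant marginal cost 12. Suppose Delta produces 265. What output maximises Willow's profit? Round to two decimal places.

With the rival's output fixed at 265, Willow's profit is π_W = (304 - 265 - q_W)q_W - (12q_W) = (39 - q_W)q_W - (12q_W).
∂π_W/∂q_W = 27 - 2q_W = 0, so q_W = 27/2.

13.50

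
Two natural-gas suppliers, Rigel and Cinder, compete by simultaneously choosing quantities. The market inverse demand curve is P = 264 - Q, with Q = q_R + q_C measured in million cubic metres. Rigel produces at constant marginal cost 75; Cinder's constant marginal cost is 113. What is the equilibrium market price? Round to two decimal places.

150.67

Rigel's profit: π_R = (264 - Q)q_R - (75q_R). Setting ∂π_R/∂q_R = 0: 189 - 2q_R - (q_C) = 0.
Cinder's first-order condition: 151 - 2q_C - (q_R) = 0.
So q_R = (189 - q_C)/2 and q_C = (151 - q_R)/2.
Substituting one into the other gives q_R = 227/3 and q_C = 113/3.
Total output Q = 340/3, so price P = 264 - 340/3 = 452/3.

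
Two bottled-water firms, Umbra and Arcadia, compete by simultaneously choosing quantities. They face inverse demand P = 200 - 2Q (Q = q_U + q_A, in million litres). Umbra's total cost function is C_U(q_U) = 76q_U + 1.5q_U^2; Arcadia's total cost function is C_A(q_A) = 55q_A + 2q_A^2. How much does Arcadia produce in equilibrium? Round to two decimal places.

Umbra's profit: π_U = (200 - 2Q)q_U - (76q_U + (3/2)q_U²). Setting ∂π_U/∂q_U = 0: 124 - 7q_U - 2(q_A) = 0.
Arcadia's first-order condition: 145 - 8q_A - 2(q_U) = 0.
Best responses: q_U = (124 - 2q_A)/7, q_A = (145 - 2q_U)/8.
Solving the pair: q_U = 27/2, q_A = 59/4.

14.75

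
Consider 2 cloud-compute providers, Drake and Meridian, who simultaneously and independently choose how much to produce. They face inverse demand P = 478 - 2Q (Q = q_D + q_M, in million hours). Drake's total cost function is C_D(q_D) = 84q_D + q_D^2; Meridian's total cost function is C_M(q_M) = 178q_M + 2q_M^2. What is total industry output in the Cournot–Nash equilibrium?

Drake's profit: π_D = (478 - 2Q)q_D - (84q_D + q_D²). Setting ∂π_D/∂q_D = 0: 394 - 6q_D - 2(q_M) = 0.
Meridian's profit: π_M = (478 - 2Q)q_M - (178q_M + 2q_M²). Setting ∂π_M/∂q_M = 0: 300 - 8q_M - 2(q_D) = 0.
Best responses: q_D = (394 - 2q_M)/6, q_M = (300 - 2q_D)/8.
Substituting one into the other gives q_D = 58 and q_M = 23.
Total output Q = 58 + 23 = 81.

81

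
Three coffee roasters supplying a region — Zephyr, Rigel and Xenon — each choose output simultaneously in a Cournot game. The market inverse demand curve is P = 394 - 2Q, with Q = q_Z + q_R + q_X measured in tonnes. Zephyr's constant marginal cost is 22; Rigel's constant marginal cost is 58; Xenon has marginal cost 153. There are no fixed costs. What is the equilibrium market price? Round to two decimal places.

156.75

Zephyr's profit: π_Z = (394 - 2Q)q_Z - (22q_Z). Setting ∂π_Z/∂q_Z = 0: 372 - 4q_Z - 2(q_R + q_X) = 0.
Rigel's profit: π_R = (394 - 2Q)q_R - (58q_R). Setting ∂π_R/∂q_R = 0: 336 - 4q_R - 2(q_Z + q_X) = 0.
Xenon's first-order condition: 241 - 4q_X - 2(q_Z + q_R) = 0.
Summing all 3 equations gives 949 − 8Q = 0, hence Q = 949/8.
Back-substituting: q_Z = (372 − 949/4)/2 = 539/8, q_R = (336 − 949/4)/2 = 395/8, q_X = (241 − 949/4)/2 = 15/8.
Total output Q = 949/8, so price P = 394 - 2·(949/8) = 627/4.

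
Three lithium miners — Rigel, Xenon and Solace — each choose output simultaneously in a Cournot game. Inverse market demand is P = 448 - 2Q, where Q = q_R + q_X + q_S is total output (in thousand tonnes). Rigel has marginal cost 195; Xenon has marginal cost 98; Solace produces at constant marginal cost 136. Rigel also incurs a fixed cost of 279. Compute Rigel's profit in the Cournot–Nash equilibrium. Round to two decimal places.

15.03

Rigel's profit: π_R = (448 - 2Q)q_R - (195q_R). Setting ∂π_R/∂q_R = 0: 253 - 4q_R - 2(q_X + q_S) = 0.
Xenon's first-order condition: 350 - 4q_X - 2(q_R + q_S) = 0.
Solace's first-order condition: 312 - 4q_S - 2(q_R + q_X) = 0.
Adding the 3 first-order conditions: 915 − 8Q = 0, so Q = 915/8.
Back-substituting: q_R = (253 − 915/4)/2 = 97/8, q_X = (350 − 915/4)/2 = 485/8, q_S = (312 − 915/4)/2 = 333/8.
Price P = 448 - 2·(915/8) = 877/4.
Rigel's profit: (877/4 - 195)·(97/8) - 279 = 481/32.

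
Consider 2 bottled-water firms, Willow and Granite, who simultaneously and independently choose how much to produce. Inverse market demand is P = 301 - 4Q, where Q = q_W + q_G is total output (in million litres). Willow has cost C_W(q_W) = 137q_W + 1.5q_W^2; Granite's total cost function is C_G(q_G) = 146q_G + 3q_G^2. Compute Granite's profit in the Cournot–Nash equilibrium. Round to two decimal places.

Willow's profit: π_W = (301 - 4Q)q_W - (137q_W + (3/2)q_W²). Setting ∂π_W/∂q_W = 0: 164 - 11q_W - 4(q_G) = 0.
Granite's first-order condition: 155 - 14q_G - 4(q_W) = 0.
Rearranging gives the reaction functions q_W = (164 - 4q_G)/11 and q_G = (155 - 4q_W)/14.
Solving the pair: q_W = 838/69, q_G = 1049/138.
Price P = 301 - 4·19.7464 = 222.0145.
Granite's profit: 222.0145·(1049/138) - 146·(1049/138) - 3(1049/138)² = 404.4742.

404.47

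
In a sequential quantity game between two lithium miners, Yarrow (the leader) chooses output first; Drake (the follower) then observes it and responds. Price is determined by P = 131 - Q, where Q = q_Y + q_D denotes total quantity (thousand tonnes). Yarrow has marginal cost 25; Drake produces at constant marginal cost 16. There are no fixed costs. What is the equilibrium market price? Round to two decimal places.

49.25

The follower Drake best-responds to any q_Y: π_D = (131 - Q)q_D - 16q_D.
Follower FOC: 115 - q_Y - 2q_D = 0, so q_D(q_Y) = (115 - q_Y)/2.
Yarrow substitutes q_D(q_Y) into its own profit: π_Y = q_Y(131 - q_Y - (115 - q_Y)/2) - 25q_Y = (147/2 - (1/2)q_Y)q_Y - 25q_Y.
The leader's first-order condition 97/2 - q_Y = 0 yields q_Y = 97/2.
Then q_D = (115 - 97/2)/2 = 133/4.
Total output Q = 327/4, so price P = 131 - 327/4 = 197/4.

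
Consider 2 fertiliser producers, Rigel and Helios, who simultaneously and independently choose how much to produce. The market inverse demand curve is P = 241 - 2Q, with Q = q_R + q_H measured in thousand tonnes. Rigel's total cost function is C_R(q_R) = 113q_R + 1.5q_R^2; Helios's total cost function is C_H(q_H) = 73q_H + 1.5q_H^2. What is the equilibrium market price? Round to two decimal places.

Rigel's profit: π_R = (241 - 2Q)q_R - (113q_R + (3/2)q_R²). Setting ∂π_R/∂q_R = 0: 128 - 7q_R - 2(q_H) = 0.
Helios's profit: π_H = (241 - 2Q)q_H - (73q_H + (3/2)q_H²). Setting ∂π_H/∂q_H = 0: 168 - 7q_H - 2(q_R) = 0.
So q_R = (128 - 2q_H)/7 and q_H = (168 - 2q_R)/7.
Solving the pair: q_R = 112/9, q_H = 184/9.
Total output Q = 296/9, so price P = 241 - 2·(296/9) = 1577/9.

175.22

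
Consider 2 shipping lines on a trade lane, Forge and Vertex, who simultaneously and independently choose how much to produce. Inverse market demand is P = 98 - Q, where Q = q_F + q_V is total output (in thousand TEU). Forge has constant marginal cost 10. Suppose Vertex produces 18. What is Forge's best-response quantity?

35

With the rival's output fixed at 18, Forge's profit is π_F = (98 - 18 - q_F)q_F - (10q_F) = (80 - q_F)q_F - (10q_F).
∂π_F/∂q_F = 70 - 2q_F = 0, so q_F = 35.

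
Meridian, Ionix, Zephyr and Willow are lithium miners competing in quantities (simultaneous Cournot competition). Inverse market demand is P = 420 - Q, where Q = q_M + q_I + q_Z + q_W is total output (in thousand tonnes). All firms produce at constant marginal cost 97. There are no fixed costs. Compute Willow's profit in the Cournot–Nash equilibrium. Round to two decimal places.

4173.16

Each firm earns π_i = (420 - Q)q_i - 97q_i.
First-order condition (treating rivals' output as given): 323 - 2q_i - Σ_{j≠i} q_j = 0.
By symmetry each firm produces the same amount; substituting Σ_{j≠i} q_j = 3q_i yields q_i = 323/5.
Price P = 420 - 1292/5 = 808/5.
Willow's profit: (808/5 - 97)·(323/5) = 4173.1600.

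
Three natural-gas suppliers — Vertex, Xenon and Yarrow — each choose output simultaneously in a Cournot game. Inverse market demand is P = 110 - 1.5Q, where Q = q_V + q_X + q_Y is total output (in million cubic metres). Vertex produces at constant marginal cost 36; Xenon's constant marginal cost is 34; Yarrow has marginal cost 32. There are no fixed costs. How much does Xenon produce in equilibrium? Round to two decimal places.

Vertex's profit: π_V = (110 - 1.5Q)q_V - (36q_V). Setting ∂π_V/∂q_V = 0: 74 - 3q_V - (3/2)(q_X + q_Y) = 0.
Xenon's first-order condition: 76 - 3q_X - (3/2)(q_V + q_Y) = 0.
Yarrow's first-order condition: 78 - 3q_Y - (3/2)(q_V + q_X) = 0.
Summing all 3 equations gives 228 − 6Q = 0, hence Q = 38.
Back-substituting: q_V = (74 − 57)/(3/2) = 34/3, q_X = (76 − 57)/(3/2) = 38/3, q_Y = (78 − 57)/(3/2) = 14.

12.67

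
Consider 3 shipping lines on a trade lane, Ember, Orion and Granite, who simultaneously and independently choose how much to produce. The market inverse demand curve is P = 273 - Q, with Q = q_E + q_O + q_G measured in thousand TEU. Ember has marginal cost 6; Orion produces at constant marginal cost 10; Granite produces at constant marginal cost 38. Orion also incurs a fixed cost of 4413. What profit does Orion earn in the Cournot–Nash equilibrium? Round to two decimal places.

Ember's profit: π_E = (273 - Q)q_E - (6q_E). Setting ∂π_E/∂q_E = 0: 267 - 2q_E - (q_O + q_G) = 0.
Orion's first-order condition: 263 - 2q_O - (q_E + q_G) = 0.
Granite's profit: π_G = (273 - Q)q_G - (38q_G). Setting ∂π_G/∂q_G = 0: 235 - 2q_G - (q_E + q_O) = 0.
Adding the 3 conditions: 765 − 2Q − 2Q = 0, i.e. Q = 765/4.
Back-substituting: q_E = (267 − 765/4) = 303/4, q_O = (263 − 765/4) = 287/4, q_G = (235 − 765/4) = 175/4.
Price P = 273 - 765/4 = 327/4.
Orion's profit: (327/4 - 10)·(287/4) - 4413 = 735.0625.

735.06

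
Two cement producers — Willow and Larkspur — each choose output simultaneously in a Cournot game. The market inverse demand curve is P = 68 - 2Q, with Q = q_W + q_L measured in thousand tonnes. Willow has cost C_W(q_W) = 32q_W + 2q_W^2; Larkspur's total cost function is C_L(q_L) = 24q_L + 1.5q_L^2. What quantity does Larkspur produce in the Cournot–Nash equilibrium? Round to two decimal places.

Willow's profit: π_W = (68 - 2Q)q_W - (32q_W + 2q_W²). Setting ∂π_W/∂q_W = 0: 36 - 8q_W - 2(q_L) = 0.
Larkspur's first-order condition: 44 - 7q_L - 2(q_W) = 0.
Best responses: q_W = (36 - 2q_L)/8, q_L = (44 - 2q_W)/7.
Solving the pair: q_W = 41/13, q_L = 70/13.

5.38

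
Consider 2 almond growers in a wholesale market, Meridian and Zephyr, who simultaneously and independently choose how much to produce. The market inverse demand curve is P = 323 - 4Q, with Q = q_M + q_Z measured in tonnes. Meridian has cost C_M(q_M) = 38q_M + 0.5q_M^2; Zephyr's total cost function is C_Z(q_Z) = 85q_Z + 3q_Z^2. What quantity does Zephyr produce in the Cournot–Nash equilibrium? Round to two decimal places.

Meridian's profit: π_M = (323 - 4Q)q_M - (38q_M + (1/2)q_M²). Setting ∂π_M/∂q_M = 0: 285 - 9q_M - 4(q_Z) = 0.
Zephyr's profit: π_Z = (323 - 4Q)q_Z - (85q_Z + 3q_Z²). Setting ∂π_Z/∂q_Z = 0: 238 - 14q_Z - 4(q_M) = 0.
Rearranging gives the reaction functions q_M = (285 - 4q_Z)/9 and q_Z = (238 - 4q_M)/14.
Substituting one into the other gives q_M = 1519/55 and q_Z = 501/55.

9.11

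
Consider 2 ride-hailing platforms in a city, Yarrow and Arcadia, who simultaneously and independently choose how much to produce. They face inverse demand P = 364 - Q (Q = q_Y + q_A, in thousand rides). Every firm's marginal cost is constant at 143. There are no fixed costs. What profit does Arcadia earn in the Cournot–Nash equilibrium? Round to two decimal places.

5426.78

A representative firm's profit is π_i = q_i(364 - Q) - 143q_i.
First-order condition (treating rivals' output as given): 221 - 2q_i - q_j = 0.
With identical firms every q_j equals q_i, so q_j = q_i and 221 = 3q_i, giving q_i = 221/3.
Price P = 364 - 442/3 = 650/3.
Arcadia's profit: (650/3 - 143)·(221/3) = 5426.7778.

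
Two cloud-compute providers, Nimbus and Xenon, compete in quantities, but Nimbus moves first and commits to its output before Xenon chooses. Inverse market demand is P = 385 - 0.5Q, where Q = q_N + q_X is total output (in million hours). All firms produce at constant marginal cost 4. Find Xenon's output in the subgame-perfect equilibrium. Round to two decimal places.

190.50

Solve by backward induction. Given q_N, the follower Xenon maximises π_X = (385 - (1/2)q_N - (1/2)q_X)q_X - 4q_X.
∂π_X/∂q_X = 381 - (1/2)q_N - q_X = 0 gives the reaction function q_X = (381 - (1/2)q_N).
The leader anticipates this reaction. Substituting into P = 385 - 0.5Q gives P = 389/2 - (1/4)q_N, so π_N = (389/2 - (1/4)q_N)q_N - 4q_N.
Leader FOC: 381/2 - (1/2)q_N = 0, so q_N = 381.
Then q_X = (381 - (1/2)·381) = 381/2.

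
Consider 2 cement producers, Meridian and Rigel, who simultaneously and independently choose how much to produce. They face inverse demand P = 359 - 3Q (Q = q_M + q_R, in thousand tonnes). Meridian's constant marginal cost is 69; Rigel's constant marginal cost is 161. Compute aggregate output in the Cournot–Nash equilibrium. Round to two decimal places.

54.22

Meridian's profit: π_M = (359 - 3Q)q_M - (69q_M). Setting ∂π_M/∂q_M = 0: 290 - 6q_M - 3(q_R) = 0.
Rigel's profit: π_R = (359 - 3Q)q_R - (161q_R). Setting ∂π_R/∂q_R = 0: 198 - 6q_R - 3(q_M) = 0.
Rearranging gives the reaction functions q_M = (290 - 3q_R)/6 and q_R = (198 - 3q_M)/6.
Substituting one into the other gives q_M = 382/9 and q_R = 106/9.
Total output Q = 382/9 + 106/9 = 488/9.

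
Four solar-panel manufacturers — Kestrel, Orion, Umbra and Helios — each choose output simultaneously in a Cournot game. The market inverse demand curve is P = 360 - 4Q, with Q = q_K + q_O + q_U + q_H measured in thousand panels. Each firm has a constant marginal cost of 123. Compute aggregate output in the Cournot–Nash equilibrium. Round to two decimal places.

47.40

A representative firm's profit is π_i = q_i(360 - 4Q) - 123q_i.
Setting ∂π_i/∂q_i = 0 with rivals' quantities fixed: 237 - 8q_i - 4·Σ_{j≠i} q_j = 0.
With identical firms every q_j equals q_i, so Σ_{j≠i} q_j = 3q_i and 237 = 20q_i, giving q_i = 237/20.
Total output Q = 237/20 + 237/20 + 237/20 + 237/20 = 237/5.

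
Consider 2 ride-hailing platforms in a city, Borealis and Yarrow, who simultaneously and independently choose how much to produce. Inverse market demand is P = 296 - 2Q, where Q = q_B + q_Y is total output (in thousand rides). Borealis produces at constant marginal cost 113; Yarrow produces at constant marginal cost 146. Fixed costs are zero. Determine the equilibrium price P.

Borealis's profit: π_B = (296 - 2Q)q_B - (113q_B). Setting ∂π_B/∂q_B = 0: 183 - 4q_B - 2(q_Y) = 0.
Yarrow's first-order condition: 150 - 4q_Y - 2(q_B) = 0.
Best responses: q_B = (183 - 2q_Y)/4, q_Y = (150 - 2q_B)/4.
Solving the pair: q_B = 36, q_Y = 39/2.
Total output Q = 111/2, so price P = 296 - 2·(111/2) = 185.

185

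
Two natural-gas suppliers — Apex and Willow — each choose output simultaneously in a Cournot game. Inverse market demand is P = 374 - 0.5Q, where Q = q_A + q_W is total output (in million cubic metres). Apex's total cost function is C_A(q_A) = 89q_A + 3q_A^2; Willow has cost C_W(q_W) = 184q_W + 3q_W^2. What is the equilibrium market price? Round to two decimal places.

342.33

Apex's profit: π_A = (374 - 0.5Q)q_A - (89q_A + 3q_A²). Setting ∂π_A/∂q_A = 0: 285 - 7q_A - (1/2)(q_W) = 0.
Willow's first-order condition: 190 - 7q_W - (1/2)(q_A) = 0.
So q_A = (285 - (1/2)q_W)/7 and q_W = (190 - (1/2)q_A)/7.
Substituting one into the other gives q_A = 1520/39 and q_W = 950/39.
Total output Q = 190/3, so price P = 374 - (1/2)·(190/3) = 1027/3.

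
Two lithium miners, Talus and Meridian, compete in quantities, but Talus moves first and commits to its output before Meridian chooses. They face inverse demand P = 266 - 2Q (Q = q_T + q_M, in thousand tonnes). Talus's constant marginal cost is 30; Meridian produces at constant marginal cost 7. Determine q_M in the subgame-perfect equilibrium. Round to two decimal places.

38.13

Solve by backward induction. Given q_T, the follower Meridian maximises π_M = (266 - 2q_T - 2q_M)q_M - 7q_M.
Follower FOC: 259 - 2q_T - 4q_M = 0, so q_M(q_T) = (259 - 2q_T)/4.
Talus substitutes q_M(q_T) into its own profit: π_T = q_T(266 - 2q_T - (259 - 2q_T)/2) - 30q_T = (273/2 - q_T)q_T - 30q_T.
The leader's first-order condition 213/2 - 2q_T = 0 yields q_T = 213/4.
Then q_M = (259 - 2·(213/4))/4 = 305/8.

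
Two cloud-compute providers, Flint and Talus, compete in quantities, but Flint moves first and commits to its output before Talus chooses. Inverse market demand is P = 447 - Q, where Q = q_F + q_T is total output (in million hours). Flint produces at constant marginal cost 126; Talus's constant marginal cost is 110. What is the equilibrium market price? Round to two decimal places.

Solve by backward induction. Given q_F, the follower Talus maximises π_T = (447 - q_F - q_T)q_T - 110q_T.
∂π_T/∂q_T = 337 - q_F - 2q_T = 0 gives the reaction function q_T = (337 - q_F)/2.
Flint substitutes q_T(q_F) into its own profit: π_F = q_F(447 - q_F - (337 - q_F)/2) - 126q_F = (557/2 - (1/2)q_F)q_F - 126q_F.
Maximising: ∂π_F/∂q_F = 305/2 - q_F = 0, giving q_F = 305/2.
Then q_T = (337 - 305/2)/2 = 369/4.
Total output Q = 979/4, so price P = 447 - 979/4 = 809/4.

202.25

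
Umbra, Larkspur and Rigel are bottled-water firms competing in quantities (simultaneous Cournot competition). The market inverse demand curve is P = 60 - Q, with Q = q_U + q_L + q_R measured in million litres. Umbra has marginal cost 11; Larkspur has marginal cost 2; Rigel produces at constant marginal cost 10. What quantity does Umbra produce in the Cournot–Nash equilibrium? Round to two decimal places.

Umbra's profit: π_U = (60 - Q)q_U - (11q_U). Setting ∂π_U/∂q_U = 0: 49 - 2q_U - (q_L + q_R) = 0.
Larkspur's profit: π_L = (60 - Q)q_L - (2q_L). Setting ∂π_L/∂q_L = 0: 58 - 2q_L - (q_U + q_R) = 0.
Rigel's profit: π_R = (60 - Q)q_R - (10q_R). Setting ∂π_R/∂q_R = 0: 50 - 2q_R - (q_U + q_L) = 0.
Adding the 3 first-order conditions: 157 − 4Q = 0, so Q = 157/4.
Back-substituting: q_U = (49 − 157/4) = 39/4, q_L = (58 − 157/4) = 75/4, q_R = (50 − 157/4) = 43/4.

9.75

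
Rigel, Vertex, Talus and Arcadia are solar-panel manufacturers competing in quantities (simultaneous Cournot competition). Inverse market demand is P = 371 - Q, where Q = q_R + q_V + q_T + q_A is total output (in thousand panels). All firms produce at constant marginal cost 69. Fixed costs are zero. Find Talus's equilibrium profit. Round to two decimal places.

3648.16

A representative firm's profit is π_i = q_i(371 - Q) - 69q_i.
Setting ∂π_i/∂q_i = 0 with rivals' quantities fixed: 302 - 2q_i - Σ_{j≠i} q_j = 0.
By symmetry each firm produces the same amount; substituting Σ_{j≠i} q_j = 3q_i yields q_i = 302/5.
Price P = 371 - 1208/5 = 647/5.
Talus's profit: (647/5 - 69)·(302/5) = 3648.1600.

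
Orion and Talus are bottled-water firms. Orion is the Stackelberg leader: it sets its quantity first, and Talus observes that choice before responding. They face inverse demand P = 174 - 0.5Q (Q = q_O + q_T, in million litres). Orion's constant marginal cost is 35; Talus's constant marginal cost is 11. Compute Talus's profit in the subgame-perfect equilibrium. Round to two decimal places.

5565.13

The follower Talus best-responds to any q_O: π_T = (174 - 0.5Q)q_T - 11q_T.
∂π_T/∂q_T = 163 - (1/2)q_O - q_T = 0 gives the reaction function q_T = (163 - (1/2)q_O).
Orion substitutes q_T(q_O) into its own profit: π_O = q_O(174 - (1/2)q_O - (163 - (1/2)q_O)/2) - 35q_O = (185/2 - (1/4)q_O)q_O - 35q_O.
The leader's first-order condition 115/2 - (1/2)q_O = 0 yields q_O = 115.
Then q_T = (163 - (1/2)·115) = 211/2.
Price P = 174 - (1/2)·(441/2) = 255/4.
Talus's profit: (255/4 - 11)·(211/2) = 5565.1250.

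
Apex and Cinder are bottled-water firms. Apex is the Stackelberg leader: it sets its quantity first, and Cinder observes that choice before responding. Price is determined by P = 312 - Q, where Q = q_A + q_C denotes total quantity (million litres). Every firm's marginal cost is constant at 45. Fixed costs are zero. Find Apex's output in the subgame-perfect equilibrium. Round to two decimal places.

The follower Cinder best-responds to any q_A: π_C = (312 - Q)q_C - 45q_C.
∂π_C/∂q_C = 267 - q_A - 2q_C = 0 gives the reaction function q_C = (267 - q_A)/2.
Apex substitutes q_C(q_A) into its own profit: π_A = q_A(312 - q_A - (267 - q_A)/2) - 45q_A = (357/2 - (1/2)q_A)q_A - 45q_A.
The leader's first-order condition 267/2 - q_A = 0 yields q_A = 267/2.
Then q_C = (267 - 267/2)/2 = 267/4.

133.50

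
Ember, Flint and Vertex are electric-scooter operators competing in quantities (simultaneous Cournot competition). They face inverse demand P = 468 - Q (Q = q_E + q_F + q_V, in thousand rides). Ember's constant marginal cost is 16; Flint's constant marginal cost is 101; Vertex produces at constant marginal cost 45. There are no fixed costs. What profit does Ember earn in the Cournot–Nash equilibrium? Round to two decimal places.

Ember's profit: π_E = (468 - Q)q_E - (16q_E). Setting ∂π_E/∂q_E = 0: 452 - 2q_E - (q_F + q_V) = 0.
Flint's first-order condition: 367 - 2q_F - (q_E + q_V) = 0.
Vertex's profit: π_V = (468 - Q)q_V - (45q_V). Setting ∂π_V/∂q_V = 0: 423 - 2q_V - (q_E + q_F) = 0.
Adding the 3 conditions: 1242 − 2Q − 2Q = 0, i.e. Q = 621/2.
Back-substituting: q_E = (452 − 621/2) = 283/2, q_F = (367 − 621/2) = 113/2, q_V = (423 − 621/2) = 225/2.
Price P = 468 - 621/2 = 315/2.
Ember's profit: (315/2 - 16)·(283/2) = 20022.2500.

20022.25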